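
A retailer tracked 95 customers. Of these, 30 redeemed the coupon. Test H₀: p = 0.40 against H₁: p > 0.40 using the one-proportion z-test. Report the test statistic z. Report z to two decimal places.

With x = 30 successes in n = 95, p̂ = 0.31579.
Under H₀, SE = √(p₀(1−p₀)/n) = √(0.40·0.60/95) = √0.002526316 = 0.050262.
z = (0.31579 − 0.40)/0.050262 = -0.08421/0.050262 = -1.68.

z = -1.68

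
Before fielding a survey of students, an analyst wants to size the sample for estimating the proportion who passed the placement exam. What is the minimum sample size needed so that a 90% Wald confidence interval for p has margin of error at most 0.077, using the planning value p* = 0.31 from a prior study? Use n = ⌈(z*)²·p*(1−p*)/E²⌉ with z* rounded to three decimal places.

z* = 1.645 at the 90% level.
p*(1−p*) = 0.2139.
(z*)²·p*(1−p*)/E² = 2.706025·0.2139/0.005929 = 97.625.
Rounding up, n = 98.

n = 98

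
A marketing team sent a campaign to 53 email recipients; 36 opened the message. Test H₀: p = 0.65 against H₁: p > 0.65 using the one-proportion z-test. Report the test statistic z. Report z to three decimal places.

With x = 36 successes in n = 53, p̂ = 0.67925.
SE₀ = √(0.65·0.35/53) = 0.065517.
z = (0.67925 − 0.65)/0.065517 = 0.02925/0.065517 = 0.446.

z = 0.446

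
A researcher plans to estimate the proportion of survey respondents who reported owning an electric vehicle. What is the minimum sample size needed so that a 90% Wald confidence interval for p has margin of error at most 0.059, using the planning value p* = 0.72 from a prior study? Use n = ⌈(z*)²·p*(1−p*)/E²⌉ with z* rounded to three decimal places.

n = 157

z* = 1.645 at the 90% level.
p*(1−p*) = 0.72·0.28 = 0.2016.
(z*)²·p*(1−p*)/E² = 2.706025·0.2016/0.003481 = 156.718.
Rounding up, n = 157.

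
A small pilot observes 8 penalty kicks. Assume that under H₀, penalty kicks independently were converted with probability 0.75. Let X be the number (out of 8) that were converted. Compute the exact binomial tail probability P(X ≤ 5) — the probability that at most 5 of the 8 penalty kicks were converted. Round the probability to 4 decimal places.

X ~ Binomial(n=8, p=0.75).
P(X ≤ 5) = Σ_{j=0}^{5} C(8,j)·0.75^j·0.25^{8−j}.
= 0.000015 + 0.000366 + 0.003845 + 0.023071 + 0.086517 + 0.207642 = 0.3215.

P = 0.3215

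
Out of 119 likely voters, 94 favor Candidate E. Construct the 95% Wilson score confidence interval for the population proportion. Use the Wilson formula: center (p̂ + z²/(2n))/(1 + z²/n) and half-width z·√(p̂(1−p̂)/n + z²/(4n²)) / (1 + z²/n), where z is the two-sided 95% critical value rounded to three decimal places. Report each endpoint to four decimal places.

(0.7082, 0.8535)

p̂ = 94/119 = 0.78992; z = 1.960, so z² = 3.841600.
1 + z²/n = 1.032282.
Center = (0.78992 + 0.016141)/1.032282 = 0.78085.
Radicand: p̂(1−p̂)/n + z²/(4n²) = 0.001394527 + 0.000067820 = 0.001462347.
Half-width = z·√(radicand)/denom = 1.960·0.038241/1.032282 = 0.07261.
So the interval runs from 0.7082 to 0.8535.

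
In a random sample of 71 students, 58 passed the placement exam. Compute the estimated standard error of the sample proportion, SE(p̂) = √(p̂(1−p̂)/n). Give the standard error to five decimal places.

Sample proportion p̂ = 58/71 = 0.81690.
p̂(1−p̂) = 0.149574.
SE = √(0.149574/71) = √0.002106676 = 0.04590.

SE = 0.04590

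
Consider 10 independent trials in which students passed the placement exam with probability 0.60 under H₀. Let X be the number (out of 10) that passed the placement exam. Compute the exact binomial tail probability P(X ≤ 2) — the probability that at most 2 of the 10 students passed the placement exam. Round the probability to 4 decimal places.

P = 0.0123

X ~ Binomial(n=10, p=0.60).
P(X ≤ 2) = C(10,0)·0.60^0·0.40^10 + C(10,1)·0.60^1·0.40^9 + C(10,2)·0.60^2·0.40^8.
= 0.000105 + 0.001573 + 0.010617 = 0.0123.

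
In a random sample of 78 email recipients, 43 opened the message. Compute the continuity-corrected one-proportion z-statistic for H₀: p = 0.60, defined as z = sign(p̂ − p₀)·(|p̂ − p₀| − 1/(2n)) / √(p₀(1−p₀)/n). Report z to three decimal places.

z = -0.763

The sample proportion is 43/78 = 0.55128. p̂ − p₀ = -0.048718.
1/(2n) = 0.006410.
Corrected numerator: |-0.048718| − 0.006410 = 0.042308.
Null standard error: √(0.60·0.40/78) = √0.003076923 = 0.055470.
z = (−)0.042308/0.055470 = -0.763.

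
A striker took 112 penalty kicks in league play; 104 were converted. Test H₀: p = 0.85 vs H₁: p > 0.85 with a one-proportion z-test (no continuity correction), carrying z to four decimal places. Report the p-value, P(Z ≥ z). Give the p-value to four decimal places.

p-value = 0.0099

p̂ = 104/112 = 0.92857.
Under H₀, SE = √(p₀(1−p₀)/n) = √(0.85·0.15/112) = √0.001138393 = 0.033740.
Test statistic (full precision, shown to 4 dp): z = (104/112 − 0.85)/SE₀ ≈ 2.3287.
From the standard normal, P(Z ≥ z) = 0.0099.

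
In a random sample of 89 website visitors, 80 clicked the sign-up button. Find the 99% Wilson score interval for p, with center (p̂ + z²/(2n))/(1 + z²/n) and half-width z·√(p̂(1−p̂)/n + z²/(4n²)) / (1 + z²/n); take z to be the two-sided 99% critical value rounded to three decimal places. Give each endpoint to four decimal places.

p̂ = 80/89 = 0.89888; z = 2.576, so z² = 6.635776.
1 + z²/n = 1.074559.
Center = (0.89888 + 0.037280)/1.074559 = 0.87120.
Radicand: p̂(1−p̂)/n + z²/(4n²) = 0.001021322 + 0.000209436 = 0.001230758.
Half-width = z·√(radicand)/denom = 2.576·0.035082/1.074559 = 0.08410.
So the interval runs from 0.7871 to 0.9553.

(0.7871, 0.9553)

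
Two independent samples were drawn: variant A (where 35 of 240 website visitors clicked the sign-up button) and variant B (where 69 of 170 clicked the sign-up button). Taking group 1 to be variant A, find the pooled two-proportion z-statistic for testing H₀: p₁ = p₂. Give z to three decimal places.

Sample proportions: p̂₁ = 35/240 = 0.14583 and p̂₂ = 69/170 = 0.40588.
Pooling: p̂ = 104/410 = 0.25366.
SE = √[p̂(1−p̂)(1/n₁+1/n₂)] = √[0.25366·0.74634·(1/240+1/170)] ≈ 0.043617.
z = -0.26005/0.043617 = -5.962.

z = -5.962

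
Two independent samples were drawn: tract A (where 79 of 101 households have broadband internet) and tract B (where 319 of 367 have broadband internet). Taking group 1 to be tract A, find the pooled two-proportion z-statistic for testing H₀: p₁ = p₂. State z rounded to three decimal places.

z = -2.172

p̂₁ = 79/101 = 0.78218, p̂₂ = 319/367 = 0.86921.
Pooled p̂ = (79+319)/(101+367) = 398/468 = 0.85043.
Pooled SE = √[0.1272007·0.01262579] ≈ 0.040075.
z = (p̂₁ − p̂₂)/SE = (0.78218 − 0.86921)/0.040075 = -0.08703/0.040075 = -2.172.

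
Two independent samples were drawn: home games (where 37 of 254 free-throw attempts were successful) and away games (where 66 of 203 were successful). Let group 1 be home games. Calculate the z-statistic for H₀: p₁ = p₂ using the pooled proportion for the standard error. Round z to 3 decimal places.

z = -4.562

Sample proportions: p̂₁ = 37/254 = 0.14567 and p̂₂ = 66/203 = 0.32512.
Pooled p̂ = (37+66)/(254+203) = 103/457 = 0.22538.
SE = √[p̂(1−p̂)(1/n₁+1/n₂)] = √[0.22538·0.77462·(1/254+1/203)] ≈ 0.039337.
z = (p̂₁ − p̂₂)/SE = (0.14567 − 0.32512)/0.039337 = -0.17945/0.039337 = -4.562.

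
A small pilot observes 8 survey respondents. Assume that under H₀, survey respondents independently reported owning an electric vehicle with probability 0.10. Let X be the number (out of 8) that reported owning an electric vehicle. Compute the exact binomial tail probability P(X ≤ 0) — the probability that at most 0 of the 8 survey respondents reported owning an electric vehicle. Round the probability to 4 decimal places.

P = 0.4305

X ~ Binomial(n=8, p=0.10).
P(X ≤ 0) = C(8,0)·0.10^0·0.90^8.
= 0.430467 = 0.4305.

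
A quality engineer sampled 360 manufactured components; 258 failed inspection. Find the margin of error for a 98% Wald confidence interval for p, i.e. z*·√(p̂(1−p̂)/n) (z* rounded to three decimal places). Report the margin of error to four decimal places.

Sample proportion p̂ = 258/360 = 0.71667.
Standard error of p̂: √(0.203056/360) = √0.000564043 = 0.023750.
The 98% critical value is z* = 2.326.
Margin of error = z*·SE = 2.326 × 0.023750 = 0.0552.

ME = 0.0552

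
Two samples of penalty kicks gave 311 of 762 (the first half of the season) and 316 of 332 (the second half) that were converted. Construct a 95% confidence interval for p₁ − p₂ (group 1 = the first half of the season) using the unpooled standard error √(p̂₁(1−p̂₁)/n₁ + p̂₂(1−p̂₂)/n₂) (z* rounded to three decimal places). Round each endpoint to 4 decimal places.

p̂₁ = 311/762 = 0.40814, p̂₂ = 316/332 = 0.95181; p̂₁ − p̂₂ = -0.54367.
SE = √(0.000317009 + 0.000138163) = √0.000455172 = 0.021335.
For 95% confidence, z* = 1.960. Margin = 1.960·0.021335 = 0.04182.
Interval: -0.54367 ± 0.04182 → (-0.5855, -0.5019).

(-0.5855, -0.5019)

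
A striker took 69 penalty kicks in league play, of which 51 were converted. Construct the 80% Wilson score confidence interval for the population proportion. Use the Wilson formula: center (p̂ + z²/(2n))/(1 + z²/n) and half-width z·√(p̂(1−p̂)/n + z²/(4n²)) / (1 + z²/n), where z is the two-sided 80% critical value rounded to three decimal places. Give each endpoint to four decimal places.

Here p̂ = 51/69 = 0.73913 and z = 1.282 (z² = 1.643524).
1 + z²/n = 1.023819.
Center = (0.73913 + 0.011910)/1.023819 = 0.73357.
Radicand: p̂(1−p̂)/n + z²/(4n²) = 0.002794444 + 0.000086301 = 0.002880745.
Half-width = z·√(radicand)/denom = 1.282·0.053673/1.023819 = 0.06721.
So the interval runs from 0.6664 to 0.8008.

(0.6664, 0.8008)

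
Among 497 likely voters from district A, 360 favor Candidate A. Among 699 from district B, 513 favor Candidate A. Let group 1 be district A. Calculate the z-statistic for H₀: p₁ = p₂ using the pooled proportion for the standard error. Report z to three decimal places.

z = -0.367

Sample proportions: p̂₁ = 360/497 = 0.72435 and p̂₂ = 513/699 = 0.73391.
Pooled p̂ = (360+513)/(497+699) = 873/1196 = 0.72993.
SE = √[p̂(1−p̂)(1/n₁+1/n₂)] = √[0.72993·0.27007·(1/497+1/699)] ≈ 0.026051.
z = (p̂₁ − p̂₂)/SE = (0.72435 − 0.73391)/0.026051 = -0.00956/0.026051 = -0.367.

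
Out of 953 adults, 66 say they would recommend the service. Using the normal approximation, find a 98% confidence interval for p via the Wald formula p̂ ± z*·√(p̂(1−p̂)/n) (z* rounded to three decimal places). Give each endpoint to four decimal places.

The sample proportion is 66/953 = 0.06925.
Standard error of p̂: √(0.064459/953) = √0.000067638 = 0.008224.
The 98% critical value is z* = 2.326.
Margin = 2.326·0.008224 = 0.01913.
Interval: 0.06925 ± 0.01913 → (0.0501, 0.0884).

(0.0501, 0.0884)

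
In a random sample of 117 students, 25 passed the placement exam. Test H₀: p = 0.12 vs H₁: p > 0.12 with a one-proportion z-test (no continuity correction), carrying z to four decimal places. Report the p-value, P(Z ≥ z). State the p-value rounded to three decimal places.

p-value = 0.001

With x = 25 successes in n = 117, p̂ = 0.21368.
SE₀ = √(0.12·0.88/117) = 0.030043.
Test statistic (full precision, shown to 4 dp): z = (25/117 − 0.12)/SE₀ ≈ 3.1181.
p-value = P(Z ≥ z) with z = 3.1181 → 0.001.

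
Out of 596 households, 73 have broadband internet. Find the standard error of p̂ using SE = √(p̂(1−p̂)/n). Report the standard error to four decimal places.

Sample proportion p̂ = 73/596 = 0.12248.
p̂(1−p̂) = 0.12248·0.87752 = 0.107479.
Dividing by n and taking the root: √0.000180334 = 0.0134.

SE = 0.0134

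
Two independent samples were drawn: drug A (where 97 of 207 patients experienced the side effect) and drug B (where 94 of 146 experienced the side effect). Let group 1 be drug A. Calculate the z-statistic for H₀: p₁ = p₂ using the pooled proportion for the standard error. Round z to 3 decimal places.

p̂₁ = 97/207 = 0.46860, p̂₂ = 94/146 = 0.64384.
Pooled p̂ = (97+94)/(207+146) = 191/353 = 0.54108.
SE = √[p̂(1−p̂)(1/n₁+1/n₂)] = √[0.54108·0.45892·(1/207+1/146)] ≈ 0.053855.
z = -0.17524/0.053855 = -3.254.

z = -3.254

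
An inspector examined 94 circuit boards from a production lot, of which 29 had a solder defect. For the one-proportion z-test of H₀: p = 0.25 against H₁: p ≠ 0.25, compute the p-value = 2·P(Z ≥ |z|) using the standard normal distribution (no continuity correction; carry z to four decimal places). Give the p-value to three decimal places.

p-value = 0.190

The sample proportion is 29/94 = 0.30851.
Under H₀, SE = √(p₀(1−p₀)/n) = √(0.25·0.75/94) = √0.001994681 = 0.044662.
z = (p̂ − p₀)/SE = (29/94 − 0.25)/0.044662 ≈ 1.3101.
p-value = 2·P(Z ≥ |z|) with z = 1.3101 → 0.190.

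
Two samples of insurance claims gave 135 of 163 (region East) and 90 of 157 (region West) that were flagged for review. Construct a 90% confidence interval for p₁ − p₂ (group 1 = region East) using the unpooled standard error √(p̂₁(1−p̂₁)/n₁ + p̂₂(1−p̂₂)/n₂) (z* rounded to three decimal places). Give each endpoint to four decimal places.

(0.1739, 0.3361)

p̂₁ = 135/163 = 0.82822, p̂₂ = 90/157 = 0.57325; p̂₁ − p̂₂ = 0.25497.
Unpooled SE = √(p̂₁(1−p̂₁)/n₁ + p̂₂(1−p̂₂)/n₂) = √(0.000872829 + 0.001558183) = 0.049305.
For 90% confidence, z* = 1.645. Margin = 1.645·0.049305 = 0.08111.
Interval: 0.25497 ± 0.08111 → (0.1739, 0.3361).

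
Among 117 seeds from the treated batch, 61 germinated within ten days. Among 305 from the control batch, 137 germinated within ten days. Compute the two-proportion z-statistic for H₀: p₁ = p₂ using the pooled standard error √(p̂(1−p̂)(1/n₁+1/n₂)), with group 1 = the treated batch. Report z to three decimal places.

Sample proportions: p̂₁ = 61/117 = 0.52137 and p̂₂ = 137/305 = 0.44918.
Pooling: p̂ = 198/422 = 0.46919.
SE = √[p̂(1−p̂)(1/n₁+1/n₂)] = √[0.46919·0.53081·(1/117+1/305)] ≈ 0.054270.
z = (p̂₁ − p̂₂)/SE = (0.52137 − 0.44918)/0.054270 = 0.07219/0.054270 = 1.330.

z = 1.330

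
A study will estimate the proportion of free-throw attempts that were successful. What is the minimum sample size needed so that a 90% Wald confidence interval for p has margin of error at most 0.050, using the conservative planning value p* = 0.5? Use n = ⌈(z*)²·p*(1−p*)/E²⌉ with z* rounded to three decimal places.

n = 271

z* = 1.645 at the 90% level.
p*(1−p*) = 0.50·0.50 = 0.2500.
Required n before rounding: 2.706025 × 0.2500 / 0.050² = 270.602.
⌈270.602⌉ = 271.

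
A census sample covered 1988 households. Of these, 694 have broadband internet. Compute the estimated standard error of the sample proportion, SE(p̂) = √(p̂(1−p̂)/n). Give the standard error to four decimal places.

SE = 0.0107

Sample proportion p̂ = 694/1988 = 0.34909.
p̂(1−p̂) = 0.227226.
SE = √(0.227226/1988) = √0.000114299 = 0.0107.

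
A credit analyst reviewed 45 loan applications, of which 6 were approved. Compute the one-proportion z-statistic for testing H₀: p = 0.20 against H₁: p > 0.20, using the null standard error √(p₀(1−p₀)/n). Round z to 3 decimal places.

z = -1.118

The sample proportion is 6/45 = 0.13333.
Null standard error: √(0.20·0.80/45) = √0.003555556 = 0.059628.
z = (0.13333 − 0.20)/0.059628 = -0.06667/0.059628 = -1.118.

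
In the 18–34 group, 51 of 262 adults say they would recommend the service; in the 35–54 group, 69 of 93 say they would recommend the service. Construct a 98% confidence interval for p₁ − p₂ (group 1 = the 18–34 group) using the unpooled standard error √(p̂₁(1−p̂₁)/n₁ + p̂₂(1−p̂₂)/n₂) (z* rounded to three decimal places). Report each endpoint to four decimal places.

p̂₁ = 51/262 = 0.19466, p̂₂ = 69/93 = 0.74194; p̂₁ − p̂₂ = -0.54728.
SE = √(0.000598341 + 0.002058787) = √0.002657128 = 0.051547.
z* = 2.326 at the 98% level. Margin = 2.326·0.051547 = 0.11990.
So the interval runs from -0.6672 to -0.4274.

(-0.6672, -0.4274)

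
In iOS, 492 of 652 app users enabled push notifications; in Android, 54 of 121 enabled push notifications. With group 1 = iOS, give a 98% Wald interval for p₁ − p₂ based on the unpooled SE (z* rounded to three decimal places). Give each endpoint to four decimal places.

(0.1961, 0.4205)

p̂₁ = 492/652 = 0.75460, p̂₂ = 54/121 = 0.44628; p̂₁ − p̂₂ = 0.30832.
Unpooled SE = √(p̂₁(1−p̂₁)/n₁ + p̂₂(1−p̂₂)/n₂) = √(0.000284016 + 0.002042267) = 0.048232.
The 98% critical value is z* = 2.326. Margin = 2.326·0.048232 = 0.11219.
Interval: 0.30832 ± 0.11219 → (0.1961, 0.4205).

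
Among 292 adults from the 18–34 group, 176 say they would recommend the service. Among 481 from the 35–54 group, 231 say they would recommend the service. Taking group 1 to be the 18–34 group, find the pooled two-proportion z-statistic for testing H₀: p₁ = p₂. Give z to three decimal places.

Sample proportions: p̂₁ = 176/292 = 0.60274 and p̂₂ = 231/481 = 0.48025.
Pooled p̂ = (176+231)/(292+481) = 407/773 = 0.52652.
SE = √[p̂(1−p̂)(1/n₁+1/n₂)] = √[0.52652·0.47348·(1/292+1/481)] ≈ 0.037041.
z = 0.12249/0.037041 = 3.307.

z = 3.307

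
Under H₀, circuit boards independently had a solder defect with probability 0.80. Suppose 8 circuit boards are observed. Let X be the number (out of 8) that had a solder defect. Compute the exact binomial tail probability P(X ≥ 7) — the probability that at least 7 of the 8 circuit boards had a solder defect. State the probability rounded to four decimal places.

P = 0.5033

X ~ Binomial(n=8, p=0.80).
P(X ≥ 7) = C(8,7)·0.80^7·0.20^1 + C(8,8)·0.80^8·0.20^0.
= 0.335544 + 0.167772 = 0.5033.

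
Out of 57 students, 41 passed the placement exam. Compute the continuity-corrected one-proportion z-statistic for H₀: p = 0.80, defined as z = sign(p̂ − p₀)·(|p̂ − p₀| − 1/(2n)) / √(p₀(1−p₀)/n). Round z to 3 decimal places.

z = -1.358

The sample proportion is 41/57 = 0.71930. p̂ − p₀ = -0.080702.
1/(2n) = 0.008772.
Corrected numerator: |-0.080702| − 0.008772 = 0.071930.
SE₀ = √(0.80·0.20/57) = 0.052981.
z = (−)0.071930/0.052981 = -1.358.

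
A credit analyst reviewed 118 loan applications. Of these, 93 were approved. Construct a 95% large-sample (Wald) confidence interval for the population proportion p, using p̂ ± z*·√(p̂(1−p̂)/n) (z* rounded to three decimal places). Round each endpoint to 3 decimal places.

p̂ = 93/118 = 0.78814.
SE = √(p̂(1−p̂)/n) = √(0.166978/118) = 0.037617.
z* = 1.960 at the 95% level.
Margin of error: 1.960 × 0.037617 = 0.07373.
So the interval runs from 0.714 to 0.862.

(0.714, 0.862)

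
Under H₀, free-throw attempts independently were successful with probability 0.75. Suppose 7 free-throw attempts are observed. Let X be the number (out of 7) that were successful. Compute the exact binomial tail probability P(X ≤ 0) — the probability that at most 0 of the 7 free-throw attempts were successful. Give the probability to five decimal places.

P = 0.00006

X ~ Binomial(n=7, p=0.75).
P(X ≤ 0) = C(7,0)·0.75^0·0.25^7.
= 0.000061 = 0.00006.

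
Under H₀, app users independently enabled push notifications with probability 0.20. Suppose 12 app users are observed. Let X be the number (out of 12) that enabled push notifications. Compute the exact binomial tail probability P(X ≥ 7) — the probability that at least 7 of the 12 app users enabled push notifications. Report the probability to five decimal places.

P = 0.00390

X ~ Binomial(n=12, p=0.20).
P(X ≥ 7) = Σ_{j=7}^{12} C(12,j)·0.20^j·0.80^{12−j}.
= 0.003322 + 0.000519 + 0.000058 + 0.000004 + 0.000000 + 0.000000 = 0.00390.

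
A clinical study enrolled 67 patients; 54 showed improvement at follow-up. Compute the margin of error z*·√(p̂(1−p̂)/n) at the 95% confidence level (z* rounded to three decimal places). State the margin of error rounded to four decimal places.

With x = 54 successes in n = 67, p̂ = 0.80597.
SE = √(p̂(1−p̂)/n) = √(0.156382/67) = 0.048312.
The 95% critical value is z* = 1.960.
ME = 1.960·0.048312 = 0.0947.

ME = 0.0947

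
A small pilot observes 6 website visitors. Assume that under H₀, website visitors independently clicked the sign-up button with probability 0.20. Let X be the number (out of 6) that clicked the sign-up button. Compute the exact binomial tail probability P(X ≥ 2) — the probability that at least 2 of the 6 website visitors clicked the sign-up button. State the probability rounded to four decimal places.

X is binomial with n = 6 and p = 0.20.
P(X ≥ 2) = Σ_{j=2}^{6} C(6,j)·0.20^j·0.80^{6−j}.
= 0.245760 + 0.081920 + 0.015360 + 0.001536 + 0.000064 = 0.3446.

P = 0.3446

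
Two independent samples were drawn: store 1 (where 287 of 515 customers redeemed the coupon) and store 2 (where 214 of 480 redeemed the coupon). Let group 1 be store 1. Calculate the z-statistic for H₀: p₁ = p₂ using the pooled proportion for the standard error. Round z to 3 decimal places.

Sample proportions: p̂₁ = 287/515 = 0.55728 and p̂₂ = 214/480 = 0.44583.
Pooled p̂ = (287+214)/(515+480) = 501/995 = 0.50352.
Pooled SE = √[0.2499876·0.00402508] ≈ 0.031721.
z = (p̂₁ − p̂₂)/SE = (0.55728 − 0.44583)/0.031721 = 0.11145/0.031721 = 3.513.

z = 3.513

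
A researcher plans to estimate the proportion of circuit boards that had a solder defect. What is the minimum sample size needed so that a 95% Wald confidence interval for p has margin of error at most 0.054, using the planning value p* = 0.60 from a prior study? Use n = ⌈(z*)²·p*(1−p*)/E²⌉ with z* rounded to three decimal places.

z* = 1.960 at the 95% level.
p*(1−p*) = 0.60·0.40 = 0.2400.
(z*)²·p*(1−p*)/E² = 3.841600·0.2400/0.002916 = 316.181.
Rounding up, n = 317.

n = 317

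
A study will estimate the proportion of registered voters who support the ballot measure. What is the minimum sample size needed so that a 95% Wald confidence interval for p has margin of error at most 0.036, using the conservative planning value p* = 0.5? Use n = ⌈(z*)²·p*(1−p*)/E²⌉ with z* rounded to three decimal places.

n = 742

The 95% critical value is z* = 1.960.
p*(1−p*) = 0.2500.
Required n before rounding: 3.841600 × 0.2500 / 0.036² = 741.049.
Rounding up, n = 742.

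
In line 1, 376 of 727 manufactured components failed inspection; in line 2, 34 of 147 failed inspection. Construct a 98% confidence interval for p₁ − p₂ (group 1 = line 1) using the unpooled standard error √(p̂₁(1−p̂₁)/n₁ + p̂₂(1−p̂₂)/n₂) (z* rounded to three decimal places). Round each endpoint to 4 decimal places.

(0.1942, 0.3776)

p̂₁ = 376/727 = 0.51719, p̂₂ = 34/147 = 0.23129; p̂₁ − p̂₂ = 0.28590.
SE = √(0.000343472 + 0.001209499) = √0.001552971 = 0.039408.
For 98% confidence, z* = 2.326. Margin = 2.326·0.039408 = 0.09166.
Interval: 0.28590 ± 0.09166 → (0.1942, 0.3776).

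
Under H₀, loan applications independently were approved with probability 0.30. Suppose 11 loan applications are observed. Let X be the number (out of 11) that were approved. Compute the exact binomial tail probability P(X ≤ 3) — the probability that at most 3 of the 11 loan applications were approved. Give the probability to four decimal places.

X ~ Binomial(n=11, p=0.30).
P(X ≤ 3) = C(11,0)·0.30^0·0.70^11 + C(11,1)·0.30^1·0.70^10 + C(11,2)·0.30^2·0.70^9 + C(11,3)·0.30^3·0.70^8.
= 0.019773 + 0.093217 + 0.199750 + 0.256822 = 0.5696.

P = 0.5696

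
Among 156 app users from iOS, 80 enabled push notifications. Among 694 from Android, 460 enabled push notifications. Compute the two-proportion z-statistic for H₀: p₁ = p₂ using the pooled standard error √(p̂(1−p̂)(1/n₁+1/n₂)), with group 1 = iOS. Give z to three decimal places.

p̂₁ = 80/156 = 0.51282, p̂₂ = 460/694 = 0.66282.
Pooled p̂ = (80+460)/(156+694) = 540/850 = 0.63529.
Pooled SE = √[0.2316955·0.00785118] ≈ 0.042651.
z = (p̂₁ − p̂₂)/SE = (0.51282 − 0.66282)/0.042651 = -0.15000/0.042651 = -3.517.

z = -3.517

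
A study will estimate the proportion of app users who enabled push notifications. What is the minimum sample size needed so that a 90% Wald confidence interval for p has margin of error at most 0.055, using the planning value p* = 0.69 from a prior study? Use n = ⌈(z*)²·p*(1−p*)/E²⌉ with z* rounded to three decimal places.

For 90% confidence, z* = 1.645.
p*(1−p*) = 0.2139.
Required n before rounding: 2.706025 × 0.2139 / 0.055² = 191.345.
Rounding up, n = 192.

n = 192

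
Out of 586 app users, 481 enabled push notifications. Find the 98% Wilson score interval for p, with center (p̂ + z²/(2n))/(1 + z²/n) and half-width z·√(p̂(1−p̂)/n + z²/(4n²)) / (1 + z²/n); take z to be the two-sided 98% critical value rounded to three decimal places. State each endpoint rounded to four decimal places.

p̂ = 481/586 = 0.82082; z = 2.326, so z² = 5.410276.
1 + z²/n = 1.009233.
Center = (0.82082 + 0.004616)/1.009233 = 0.81788.
Radicand: p̂(1−p̂)/n + z²/(4n²) = 0.000250981 + 0.000003939 = 0.000254920.
Half-width = 2.326·√0.000254920/1.009233 = 0.03680.
So the interval runs from 0.7811 to 0.8547.

(0.7811, 0.8547)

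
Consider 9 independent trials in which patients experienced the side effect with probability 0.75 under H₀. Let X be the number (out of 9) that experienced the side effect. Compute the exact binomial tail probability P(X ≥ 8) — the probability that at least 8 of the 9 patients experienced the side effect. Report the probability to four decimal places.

X is binomial with n = 9 and p = 0.75.
P(X ≥ 8) = C(9,8)·0.75^8·0.25^1 + C(9,9)·0.75^9·0.25^0.
= 0.225254 + 0.075085 = 0.3003.

P = 0.3003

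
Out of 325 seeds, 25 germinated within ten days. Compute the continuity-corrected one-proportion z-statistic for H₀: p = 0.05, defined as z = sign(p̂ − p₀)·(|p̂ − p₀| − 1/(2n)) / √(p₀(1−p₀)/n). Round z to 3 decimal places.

The sample proportion is 25/325 = 0.07692. p̂ − p₀ = 0.026923.
1/(2n) = 0.001538.
Corrected numerator: |0.026923| − 0.001538 = 0.025385.
Under H₀, SE = √(p₀(1−p₀)/n) = √(0.05·0.95/325) = √0.000146154 = 0.012089.
z = (+)0.025385/0.012089 = 2.100.

z = 2.100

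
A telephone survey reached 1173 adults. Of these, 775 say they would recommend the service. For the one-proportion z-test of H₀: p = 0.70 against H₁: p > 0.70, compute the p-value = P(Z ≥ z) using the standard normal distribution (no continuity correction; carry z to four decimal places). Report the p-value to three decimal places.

p-value = 0.998

Sample proportion p̂ = 775/1173 = 0.66070.
Null standard error: √(0.70·0.30/1173) = √0.000179028 = 0.013380.
Test statistic (full precision, shown to 4 dp): z = (775/1173 − 0.70)/SE₀ ≈ -2.9373.
p-value = P(Z ≥ z) with z = -2.9373 → 0.998.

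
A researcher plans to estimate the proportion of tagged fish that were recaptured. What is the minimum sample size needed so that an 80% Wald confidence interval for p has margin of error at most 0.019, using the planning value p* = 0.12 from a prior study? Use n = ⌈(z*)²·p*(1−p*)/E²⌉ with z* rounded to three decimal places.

n = 481

z* = 1.282 at the 80% level.
p*(1−p*) = 0.12·0.88 = 0.1056.
Required n before rounding: 1.643524 × 0.1056 / 0.019² = 480.765.
⌈480.765⌉ = 481.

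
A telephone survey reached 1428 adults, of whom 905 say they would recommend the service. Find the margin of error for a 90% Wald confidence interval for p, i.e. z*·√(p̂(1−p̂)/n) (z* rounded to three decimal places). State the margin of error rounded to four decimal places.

ME = 0.0210

Sample proportion p̂ = 905/1428 = 0.63375.
SE = √(p̂(1−p̂)/n) = √(0.232110/1428) = 0.012749.
The 90% critical value is z* = 1.645.
Margin of error = z*·SE = 1.645 × 0.012749 = 0.0210.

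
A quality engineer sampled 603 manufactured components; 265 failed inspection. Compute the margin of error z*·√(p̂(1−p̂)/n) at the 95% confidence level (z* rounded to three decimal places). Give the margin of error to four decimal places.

p̂ = 265/603 = 0.43947.
Standard error of p̂: √(0.246336/603) = √0.000408517 = 0.020212.
z* = 1.960 at the 95% level.
Margin of error = z*·SE = 1.960 × 0.020212 = 0.0396.

ME = 0.0396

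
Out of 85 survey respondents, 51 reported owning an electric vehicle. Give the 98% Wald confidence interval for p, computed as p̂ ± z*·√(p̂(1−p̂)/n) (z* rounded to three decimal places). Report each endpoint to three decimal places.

p̂ = 51/85 = 0.60000.
SE(p̂) = √(0.60000·0.40000/85) = 0.053137.
z* = 2.326 at the 98% level.
Margin = 2.326·0.053137 = 0.12360.
CI: 0.60000 ± 0.12360 = (0.476, 0.724).

(0.476, 0.724)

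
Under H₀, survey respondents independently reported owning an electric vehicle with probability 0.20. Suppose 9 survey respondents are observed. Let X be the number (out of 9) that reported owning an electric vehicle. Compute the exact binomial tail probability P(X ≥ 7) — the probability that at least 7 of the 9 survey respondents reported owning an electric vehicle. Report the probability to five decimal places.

P = 0.00031

X ~ Binomial(n=9, p=0.20).
P(X ≥ 7) = C(9,7)·0.20^7·0.80^2 + C(9,8)·0.20^8·0.80^1 + C(9,9)·0.20^9·0.80^0.
= 0.000295 + 0.000018 + 0.000001 = 0.00031.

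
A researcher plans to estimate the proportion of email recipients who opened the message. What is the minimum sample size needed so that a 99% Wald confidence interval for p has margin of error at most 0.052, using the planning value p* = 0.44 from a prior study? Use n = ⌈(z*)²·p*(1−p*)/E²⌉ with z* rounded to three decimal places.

n = 605

The 99% critical value is z* = 2.576.
p*(1−p*) = 0.44·0.56 = 0.2464.
(z*)²·p*(1−p*)/E² = 6.635776·0.2464/0.002704 = 604.680.
Rounding up, n = 605.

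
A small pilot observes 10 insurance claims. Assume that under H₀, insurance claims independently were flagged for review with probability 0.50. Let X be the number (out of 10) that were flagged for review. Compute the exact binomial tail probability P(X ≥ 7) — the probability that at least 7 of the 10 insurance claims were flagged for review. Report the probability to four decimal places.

P = 0.1719

X is binomial with n = 10 and p = 0.50.
P(X ≥ 7) = C(10,7)·0.50^7·0.50^3 + C(10,8)·0.50^8·0.50^2 + C(10,9)·0.50^9·0.50^1 + C(10,10)·0.50^10·0.50^0.
= 0.117188 + 0.043945 + 0.009766 + 0.000977 = 0.1719.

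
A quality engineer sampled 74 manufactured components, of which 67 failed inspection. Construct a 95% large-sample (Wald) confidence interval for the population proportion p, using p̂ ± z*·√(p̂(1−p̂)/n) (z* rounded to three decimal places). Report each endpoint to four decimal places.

With x = 67 successes in n = 74, p̂ = 0.90541.
Standard error of p̂: √(0.085646/74) = √0.001157385 = 0.034020.
z* = 1.960 at the 95% level.
Margin = 1.960·0.034020 = 0.06668.
So the interval runs from 0.8387 to 0.9721.

(0.8387, 0.9721)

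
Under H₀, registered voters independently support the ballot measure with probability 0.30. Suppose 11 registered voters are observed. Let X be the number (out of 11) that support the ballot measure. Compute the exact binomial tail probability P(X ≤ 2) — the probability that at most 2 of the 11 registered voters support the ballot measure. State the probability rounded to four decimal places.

P = 0.3127

X is binomial with n = 11 and p = 0.30.
P(X ≤ 2) = C(11,0)·0.30^0·0.70^11 + C(11,1)·0.30^1·0.70^10 + C(11,2)·0.30^2·0.70^9.
= 0.019773 + 0.093217 + 0.199750 = 0.3127.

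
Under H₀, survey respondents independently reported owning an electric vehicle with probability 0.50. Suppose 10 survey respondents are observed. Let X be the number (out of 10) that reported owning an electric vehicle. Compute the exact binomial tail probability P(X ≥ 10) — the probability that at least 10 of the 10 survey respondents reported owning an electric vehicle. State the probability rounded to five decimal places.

X ~ Binomial(n=10, p=0.50).
P(X ≥ 10) = C(10,10)·0.50^10·0.50^0.
= 0.000977 = 0.00098.

P = 0.00098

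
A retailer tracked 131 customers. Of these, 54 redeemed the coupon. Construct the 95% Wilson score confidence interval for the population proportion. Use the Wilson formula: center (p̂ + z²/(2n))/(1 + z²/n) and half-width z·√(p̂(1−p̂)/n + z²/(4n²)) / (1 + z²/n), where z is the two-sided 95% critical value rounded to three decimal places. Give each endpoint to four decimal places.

(0.3316, 0.4978)

Here p̂ = 54/131 = 0.41221 and z = 1.960 (z² = 3.841600).
1 + z²/n = 1.029325.
Center = (0.41221 + 0.014663)/1.029325 = 0.41471.
Radicand: p̂(1−p̂)/n + z²/(4n²) = 0.001849569 + 0.000055964 = 0.001905533.
Half-width = 1.960·√0.001905533/1.029325 = 0.08312.
CI: 0.41471 ± 0.08312 = (0.3316, 0.4978).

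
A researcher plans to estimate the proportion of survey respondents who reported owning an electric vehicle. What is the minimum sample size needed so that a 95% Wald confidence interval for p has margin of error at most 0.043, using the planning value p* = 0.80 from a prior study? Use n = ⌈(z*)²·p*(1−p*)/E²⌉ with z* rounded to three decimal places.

n = 333

z* = 1.960 at the 95% level.
p*(1−p*) = 0.80·0.20 = 0.1600.
(z*)²·p*(1−p*)/E² = 3.841600·0.1600/0.001849 = 332.426.
⌈332.426⌉ = 333.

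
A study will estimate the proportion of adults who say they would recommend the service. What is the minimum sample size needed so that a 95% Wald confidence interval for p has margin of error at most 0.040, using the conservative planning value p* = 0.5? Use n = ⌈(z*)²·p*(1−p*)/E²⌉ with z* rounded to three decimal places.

The 95% critical value is z* = 1.960.
p*(1−p*) = 0.50·0.50 = 0.2500.
Required n before rounding: 3.841600 × 0.2500 / 0.040² = 600.250.
Rounding up, n = 601.

n = 601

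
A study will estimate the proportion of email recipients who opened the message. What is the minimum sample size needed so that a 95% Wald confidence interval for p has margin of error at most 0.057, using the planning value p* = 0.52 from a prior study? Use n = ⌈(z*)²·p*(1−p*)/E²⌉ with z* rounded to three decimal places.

n = 296

z* = 1.960 at the 95% level.
p*(1−p*) = 0.2496.
Required n before rounding: 3.841600 × 0.2496 / 0.057² = 295.126.
⌈295.126⌉ = 296.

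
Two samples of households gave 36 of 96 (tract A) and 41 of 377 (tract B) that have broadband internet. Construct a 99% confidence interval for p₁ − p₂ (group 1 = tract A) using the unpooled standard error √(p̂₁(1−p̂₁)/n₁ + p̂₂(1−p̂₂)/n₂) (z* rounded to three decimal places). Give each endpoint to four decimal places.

(0.1324, 0.4001)

p̂₁ = 0.37500, p̂₂ = 0.10875, so the observed difference is 0.26625.
Unpooled SE = √(p̂₁(1−p̂₁)/n₁ + p̂₂(1−p̂₂)/n₂) = √(0.002441406 + 0.000257098) = 0.051947.
The 99% critical value is z* = 2.576. Margin = 2.576·0.051947 = 0.13382.
CI: 0.26625 ± 0.13382 = (0.1324, 0.4001).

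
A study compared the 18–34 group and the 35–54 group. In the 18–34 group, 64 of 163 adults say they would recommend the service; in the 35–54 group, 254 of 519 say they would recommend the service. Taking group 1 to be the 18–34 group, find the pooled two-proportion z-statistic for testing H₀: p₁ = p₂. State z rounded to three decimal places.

Sample proportions: p̂₁ = 64/163 = 0.39264 and p̂₂ = 254/519 = 0.48940.
Pooling: p̂ = 318/682 = 0.46628.
Pooled SE = √[0.2488627·0.00806175] ≈ 0.044791.
z = -0.09676/0.044791 = -2.160.

z = -2.160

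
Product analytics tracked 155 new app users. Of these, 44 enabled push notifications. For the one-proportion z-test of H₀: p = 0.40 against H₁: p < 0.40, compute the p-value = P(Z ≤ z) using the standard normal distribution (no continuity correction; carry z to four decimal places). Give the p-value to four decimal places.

p-value = 0.0016

With x = 44 successes in n = 155, p̂ = 0.28387.
Null standard error: √(0.40·0.60/155) = √0.001548387 = 0.039350.
z = (p̂ − p₀)/SE = (44/155 − 0.40)/0.039350 ≈ -2.9512.
From the standard normal, P(Z ≤ z) = 0.0016.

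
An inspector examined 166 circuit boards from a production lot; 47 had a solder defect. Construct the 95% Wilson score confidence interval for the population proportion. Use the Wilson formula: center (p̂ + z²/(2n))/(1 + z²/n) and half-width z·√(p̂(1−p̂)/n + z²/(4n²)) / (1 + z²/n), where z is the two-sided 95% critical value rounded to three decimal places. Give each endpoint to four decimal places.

p̂ = 47/166 = 0.28313; z = 1.960, so z² = 3.841600.
Denominator 1 + z²/n = 1 + 3.841600/166 = 1.023142.
Center = (0.28313 + 0.011571)/1.023142 = 0.28804.
Radicand: p̂(1−p̂)/n + z²/(4n²) = 0.001222702 + 0.000034853 = 0.001257555.
Half-width = 1.960·√0.001257555/1.023142 = 0.06793.
So the interval runs from 0.2201 to 0.3560.

(0.2201, 0.3560)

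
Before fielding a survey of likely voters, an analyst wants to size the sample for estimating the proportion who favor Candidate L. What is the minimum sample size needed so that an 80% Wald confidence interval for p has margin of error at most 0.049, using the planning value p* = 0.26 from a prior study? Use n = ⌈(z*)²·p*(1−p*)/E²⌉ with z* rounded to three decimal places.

n = 132

The 80% critical value is z* = 1.282.
p*(1−p*) = 0.1924.
Required n before rounding: 1.643524 × 0.1924 / 0.049² = 131.701.
⌈131.701⌉ = 132.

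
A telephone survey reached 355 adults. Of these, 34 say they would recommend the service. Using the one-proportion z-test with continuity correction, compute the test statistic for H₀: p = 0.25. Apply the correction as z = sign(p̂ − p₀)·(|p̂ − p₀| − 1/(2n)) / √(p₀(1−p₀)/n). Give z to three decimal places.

z = -6.649

With x = 34 successes in n = 355, p̂ = 0.09577. p̂ − p₀ = -0.154225.
Continuity correction 1/(2n) = 1/710 = 0.001408.
Corrected numerator: |-0.154225| − 0.001408 = 0.152817.
Null standard error: √(0.25·0.75/355) = √0.000528169 = 0.022982.
z = (−)0.152817/0.022982 = -6.649.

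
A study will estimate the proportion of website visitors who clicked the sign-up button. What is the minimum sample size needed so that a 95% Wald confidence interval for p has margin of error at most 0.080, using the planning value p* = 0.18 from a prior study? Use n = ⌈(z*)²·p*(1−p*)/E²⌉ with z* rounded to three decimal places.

z* = 1.960 at the 95% level.
p*(1−p*) = 0.1476.
(z*)²·p*(1−p*)/E² = 3.841600·0.1476/0.006400 = 88.597.
Rounding up, n = 89.

n = 89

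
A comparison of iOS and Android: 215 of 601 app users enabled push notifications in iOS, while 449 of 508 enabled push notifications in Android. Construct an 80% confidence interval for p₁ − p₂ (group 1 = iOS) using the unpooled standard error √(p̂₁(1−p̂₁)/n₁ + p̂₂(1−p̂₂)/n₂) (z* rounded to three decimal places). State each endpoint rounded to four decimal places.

(-0.5571, -0.4951)

p̂₁ = 215/601 = 0.35774, p̂₂ = 449/508 = 0.88386; p̂₁ − p̂₂ = -0.52612.
SE = √(0.000382298 + 0.000202073) = √0.000584371 = 0.024174.
For 80% confidence, z* = 1.282. Margin of error = 0.03099.
Interval: -0.52612 ± 0.03099 → (-0.5571, -0.4951).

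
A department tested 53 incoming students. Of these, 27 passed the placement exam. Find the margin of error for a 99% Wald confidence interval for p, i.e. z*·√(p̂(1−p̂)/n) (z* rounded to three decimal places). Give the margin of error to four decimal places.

ME = 0.1769

p̂ = 27/53 = 0.50943.
SE(p̂) = √(0.50943·0.49057/53) = 0.068668.
The 99% critical value is z* = 2.576.
So ME = 0.1769.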